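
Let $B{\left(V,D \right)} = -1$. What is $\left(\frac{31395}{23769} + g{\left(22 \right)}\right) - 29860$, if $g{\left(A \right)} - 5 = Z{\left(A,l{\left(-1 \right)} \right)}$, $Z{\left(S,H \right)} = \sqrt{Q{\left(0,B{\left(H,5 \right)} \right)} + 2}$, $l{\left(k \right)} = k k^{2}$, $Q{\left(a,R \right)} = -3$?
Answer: $- \frac{236530700}{7923} + i \approx -29854.0 + 1.0 i$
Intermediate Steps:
$l{\left(k \right)} = k^{3}$
$Z{\left(S,H \right)} = i$ ($Z{\left(S,H \right)} = \sqrt{-3 + 2} = \sqrt{-1} = i$)
$g{\left(A \right)} = 5 + i$
$\left(\frac{31395}{23769} + g{\left(22 \right)}\right) - 29860 = \left(\frac{31395}{23769} + \left(5 + i\right)\right) - 29860 = \left(31395 \cdot \frac{1}{23769} + \left(5 + i\right)\right) - 29860 = \left(\frac{10465}{7923} + \left(5 + i\right)\right) - 29860 = \left(\frac{50080}{7923} + i\right) - 29860 = - \frac{236530700}{7923} + i$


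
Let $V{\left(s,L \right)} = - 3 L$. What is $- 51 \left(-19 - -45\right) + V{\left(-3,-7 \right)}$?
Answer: $-1305$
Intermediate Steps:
$- 51 \left(-19 - -45\right) + V{\left(-3,-7 \right)} = - 51 \left(-19 - -45\right) - -21 = - 51 \left(-19 + 45\right) + 21 = \left(-51\right) 26 + 21 = -1326 + 21 = -1305$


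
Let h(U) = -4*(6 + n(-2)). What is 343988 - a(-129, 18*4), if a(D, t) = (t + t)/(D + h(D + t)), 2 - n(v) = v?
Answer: 58134116/169 ≈ 3.4399e+5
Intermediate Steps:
n(v) = 2 - v
h(U) = -40 (h(U) = -4*(6 + (2 - 1*(-2))) = -4*(6 + (2 + 2)) = -4*(6 + 4) = -4*10 = -40)
a(D, t) = 2*t/(-40 + D) (a(D, t) = (t + t)/(D - 40) = (2*t)/(-40 + D) = 2*t/(-40 + D))
343988 - a(-129, 18*4) = 343988 - 2*18*4/(-40 - 129) = 343988 - 2*72/(-169) = 343988 - 2*72*(-1)/169 = 343988 - 1*(-144/169) = 343988 + 144/169 = 58134116/169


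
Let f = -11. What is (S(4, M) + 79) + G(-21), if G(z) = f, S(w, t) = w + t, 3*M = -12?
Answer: 68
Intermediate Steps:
M = -4 (M = (⅓)*(-12) = -4)
S(w, t) = t + w
G(z) = -11
(S(4, M) + 79) + G(-21) = ((-4 + 4) + 79) - 11 = (0 + 79) - 11 = 79 - 11 = 68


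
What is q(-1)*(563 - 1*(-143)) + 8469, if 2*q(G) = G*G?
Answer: 8822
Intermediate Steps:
q(G) = G²/2 (q(G) = (G*G)/2 = G²/2)
q(-1)*(563 - 1*(-143)) + 8469 = ((½)*(-1)²)*(563 - 1*(-143)) + 8469 = ((½)*1)*(563 + 143) + 8469 = (½)*706 + 8469 = 353 + 8469 = 8822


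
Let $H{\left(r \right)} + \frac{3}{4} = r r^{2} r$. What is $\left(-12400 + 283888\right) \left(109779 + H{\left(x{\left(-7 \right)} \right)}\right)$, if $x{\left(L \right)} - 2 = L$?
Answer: $29973157536$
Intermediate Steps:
$x{\left(L \right)} = 2 + L$
$H{\left(r \right)} = - \frac{3}{4} + r^{4}$ ($H{\left(r \right)} = - \frac{3}{4} + r r^{2} r = - \frac{3}{4} + r^{3} r = - \frac{3}{4} + r^{4}$)
$\left(-12400 + 283888\right) \left(109779 + H{\left(x{\left(-7 \right)} \right)}\right) = \left(-12400 + 283888\right) \left(109779 - \left(\frac{3}{4} - \left(2 - 7\right)^{4}\right)\right) = 271488 \left(109779 - \left(\frac{3}{4} - \left(-5\right)^{4}\right)\right) = 271488 \left(109779 + \left(- \frac{3}{4} + 625\right)\right) = 271488 \left(109779 + \frac{2497}{4}\right) = 271488 \cdot \frac{441613}{4} = 29973157536$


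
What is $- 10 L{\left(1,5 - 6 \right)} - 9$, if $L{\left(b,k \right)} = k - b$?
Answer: $11$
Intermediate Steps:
$- 10 L{\left(1,5 - 6 \right)} - 9 = - 10 \left(\left(5 - 6\right) - 1\right) - 9 = - 10 \left(-1 - 1\right) - 9 = \left(-10\right) \left(-2\right) - 9 = 20 - 9 = 11$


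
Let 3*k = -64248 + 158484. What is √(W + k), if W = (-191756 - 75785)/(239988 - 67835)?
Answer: √930900561721735/172153 ≈ 177.23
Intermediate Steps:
W = -267541/172153 ≈ -1.5541
k = 31412 (k = (-64248 + 158484)/3 = (⅓)*94236 = 31412)
√(W + k) = √(-267541/172153 + 31412) = √(5407402495/172153) = √930900561721735/172153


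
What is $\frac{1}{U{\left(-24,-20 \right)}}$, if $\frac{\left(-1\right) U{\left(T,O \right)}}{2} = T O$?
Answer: $- \frac{1}{960} \approx -0.0010417$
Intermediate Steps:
$U{\left(T,O \right)} = - 2 O T$ ($U{\left(T,O \right)} = - 2 T O = - 2 O T$)
$\frac{1}{U{\left(-24,-20 \right)}} = \frac{1}{\left(-2\right) \left(-20\right) \left(-24\right)} = \frac{1}{-960} = - \frac{1}{960}$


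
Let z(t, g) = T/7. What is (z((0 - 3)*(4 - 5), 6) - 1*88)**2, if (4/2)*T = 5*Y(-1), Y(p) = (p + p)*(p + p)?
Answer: 367236/49 ≈ 7494.6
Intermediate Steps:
Y(p) = 4*p**2 (Y(p) = (2*p)*(2*p) = 4*p**2)
T = 10 (T = (5*(4*(-1)**2))/2 = (5*(4*1))/2 = (5*4)/2 = (1/2)*20 = 10)
z(t, g) = 10/7
(z((0 - 3)*(4 - 5), 6) - 1*88)**2 = (10/7 - 1*88)**2 = (10/7 - 88)**2 = (-606/7)**2 = 367236/49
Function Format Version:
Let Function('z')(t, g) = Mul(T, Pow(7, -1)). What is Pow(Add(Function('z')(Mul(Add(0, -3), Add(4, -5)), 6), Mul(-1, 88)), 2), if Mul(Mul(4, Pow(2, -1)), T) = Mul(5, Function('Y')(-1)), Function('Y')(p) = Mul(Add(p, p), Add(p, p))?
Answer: Rational(367236, 49) ≈ 7494.6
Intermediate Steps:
Function('Y')(p) = Mul(4, Pow(p, 2)) (Function('Y')(p) = Mul(Mul(2, p), Mul(2, p)) = Mul(4, Pow(p, 2)))
T = 10 (T = Mul(Rational(1, 2), Mul(5, Mul(4, Pow(-1, 2)))) = Mul(Rational(1, 2), Mul(5, Mul(4, 1))) = Mul(Rational(1, 2), Mul(5, 4)) = Mul(Rational(1, 2), 20) = 10)
Function('z')(t, g) = Rational(10, 7) (Function('z')(t, g) = Mul(10, Pow(7, -1)) = Mul(10, Rational(1, 7)) = Rational(10, 7))
Pow(Add(Function('z')(Mul(Add(0, -3), Add(4, -5)), 6), Mul(-1, 88)), 2) = Pow(Add(Rational(10, 7), Mul(-1, 88)), 2) = Pow(Add(Rational(10, 7), -88), 2) = Pow(Rational(-606, 7), 2) = Rational(367236, 49)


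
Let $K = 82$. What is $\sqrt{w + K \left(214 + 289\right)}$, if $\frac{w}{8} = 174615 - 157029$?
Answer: $\sqrt{181934} \approx 426.54$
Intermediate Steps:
$w = 140688$ ($w = 8 \left(174615 - 157029\right) = 8 \cdot 17586 = 140688$)
$\sqrt{w + K \left(214 + 289\right)} = \sqrt{140688 + 82 \left(214 + 289\right)} = \sqrt{140688 + 82 \cdot 503} = \sqrt{140688 + 41246} = \sqrt{181934}$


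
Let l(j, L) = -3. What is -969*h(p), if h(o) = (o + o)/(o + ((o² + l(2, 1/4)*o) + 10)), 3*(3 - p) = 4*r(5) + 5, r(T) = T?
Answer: 2736/13 ≈ 210.46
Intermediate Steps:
p = -16/3 (p = 3 - (4*5 + 5)/3 = 3 - (20 + 5)/3 = 3 - ⅓*25 = 3 - 25/3 = -16/3 ≈ -5.3333)
h(o) = 2*o/(10 + o² - 2*o) (h(o) = (o + o)/(o + ((o² - 3*o) + 10)) = (2*o)/(o + (10 + o² - 3*o)) = (2*o)/(10 + o² - 2*o) = 2*o/(10 + o² - 2*o))
-969*h(p) = -1938*(-16)/(3*(10 + (-16/3)² - 2*(-16/3))) = -1938*(-16)/(3*(10 + 256/9 + 32/3)) = -1938*(-16)/(3*442/9) = -1938*(-16)*9/(3*442) = -969*(-48/221) = 2736/13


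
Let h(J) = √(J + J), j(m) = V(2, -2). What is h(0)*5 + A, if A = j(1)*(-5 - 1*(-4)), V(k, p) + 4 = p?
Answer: 6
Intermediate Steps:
V(k, p) = -4 + p
j(m) = -6 (j(m) = -4 - 2 = -6)
h(J) = √2*√J (h(J) = √(2*J) = √2*√J)
A = 6 (A = -6*(-5 - 1*(-4)) = -6*(-5 + 4) = -6*(-1) = 6)
h(0)*5 + A = (√2*√0)*5 + 6 = (√2*0)*5 + 6 = 0*5 + 6 = 0 + 6 = 6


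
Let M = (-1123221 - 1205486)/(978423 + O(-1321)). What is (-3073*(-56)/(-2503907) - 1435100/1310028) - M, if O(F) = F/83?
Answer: 11567411602179181123/9513458371188397716 ≈ 1.2159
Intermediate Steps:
O(F) = F/83 (O(F) = F*(1/83) = F/83)
M = -193282681/81207788 (M = (-1123221 - 1205486)/(978423 + (1/83)*(-1321)) = -2328707/(978423 - 1321/83) = -2328707/81207788/83 = -2328707*83/81207788 = -193282681/81207788 ≈ -2.3801)
(-3073*(-56)/(-2503907) - 1435100/1310028) - M = (-3073*(-56)/(-2503907) - 1435100/1310028) - 1*(-193282681/81207788) = (172088*(-1/2503907) - 1435100*1/1310028) + 193282681/81207788 = (-24584/357701 - 358775/327507) + 193282681/81207788 = -136385608363/117149581407 + 193282681/81207788 = 11567411602179181123/9513458371188397716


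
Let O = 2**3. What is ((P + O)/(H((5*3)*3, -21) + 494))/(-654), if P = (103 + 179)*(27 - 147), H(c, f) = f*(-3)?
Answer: 16916/182139 ≈ 0.092874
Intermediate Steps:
H(c, f) = -3*f
P = -33840 (P = 282*(-120) = -33840)
O = 8
((P + O)/(H((5*3)*3, -21) + 494))/(-654) = ((-33840 + 8)/(-3*(-21) + 494))/(-654) = -33832/(63 + 494)*(-1/654) = -33832/557*(-1/654) = 16916/182139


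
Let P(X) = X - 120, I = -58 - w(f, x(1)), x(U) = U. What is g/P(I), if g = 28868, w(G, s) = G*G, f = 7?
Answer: -28868/227 ≈ -127.17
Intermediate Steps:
w(G, s) = G²
I = -107 (I = -58 - 1*7² = -58 - 1*49 = -58 - 49 = -107)
P(X) = -120 + X
g/P(I) = 28868/(-120 - 107) = 28868/(-227) = 28868*(-1/227) = -28868/227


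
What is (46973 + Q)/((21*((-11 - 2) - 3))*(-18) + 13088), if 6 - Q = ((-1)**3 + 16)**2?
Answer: 23377/9568 ≈ 2.4432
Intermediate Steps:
Q = -219 (Q = 6 - ((-1)**3 + 16)**2 = 6 - (-1 + 16)**2 = 6 - 1*15**2 = 6 - 1*225 = 6 - 225 = -219)
(46973 + Q)/((21*((-11 - 2) - 3))*(-18) + 13088) = (46973 - 219)/((21*((-11 - 2) - 3))*(-18) + 13088) = 46754/((21*(-13 - 3))*(-18) + 13088) = 46754/((21*(-16))*(-18) + 13088) = 46754/(-336*(-18) + 13088) = 46754/(6048 + 13088) = 46754/19136 = 46754*(1/19136) = 23377/9568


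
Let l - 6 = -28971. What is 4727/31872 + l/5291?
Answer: -898161923/168634752 ≈ -5.3261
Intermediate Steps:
l = -28965 (l = 6 - 28971 = -28965)
4727/31872 + l/5291 = 4727/31872 - 28965/5291 = -898161923/168634752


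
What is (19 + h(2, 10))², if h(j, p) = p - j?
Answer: 729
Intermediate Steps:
(19 + h(2, 10))² = (19 + (10 - 1*2))² = (19 + (10 - 2))² = (19 + 8)² = 27² = 729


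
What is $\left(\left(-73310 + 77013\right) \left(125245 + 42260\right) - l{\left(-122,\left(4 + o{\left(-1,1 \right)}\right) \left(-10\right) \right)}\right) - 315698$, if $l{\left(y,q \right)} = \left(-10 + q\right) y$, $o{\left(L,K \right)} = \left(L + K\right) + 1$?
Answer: $619947997$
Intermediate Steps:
$o{\left(L,K \right)} = 1 + K + L$ ($o{\left(L,K \right)} = \left(K + L\right) + 1 = 1 + K + L$)
$l{\left(y,q \right)} = y \left(-10 + q\right)$
$\left(\left(-73310 + 77013\right) \left(125245 + 42260\right) - l{\left(-122,\left(4 + o{\left(-1,1 \right)}\right) \left(-10\right) \right)}\right) - 315698 = \left(\left(-73310 + 77013\right) \left(125245 + 42260\right) - - 122 \left(-10 + \left(4 + \left(1 + 1 - 1\right)\right) \left(-10\right)\right)\right) - 315698 = \left(3703 \cdot 167505 - - 122 \left(-10 + \left(4 + 1\right) \left(-10\right)\right)\right) - 315698 = \left(620271015 - - 122 \left(-10 + 5 \left(-10\right)\right)\right) - 315698 = \left(620271015 - - 122 \left(-10 - 50\right)\right) - 315698 = \left(620271015 - \left(-122\right) \left(-60\right)\right) - 315698 = \left(620271015 - 7320\right) - 315698 = 620263695 - 315698 = 619947997$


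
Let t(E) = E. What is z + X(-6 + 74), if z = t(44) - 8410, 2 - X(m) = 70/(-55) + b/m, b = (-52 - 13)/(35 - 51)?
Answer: -100085835/11968 ≈ -8362.8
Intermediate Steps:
b = 65/16 (b = -65/(-16) = -65*(-1/16) = 65/16 ≈ 4.0625)
X(m) = 36/11 - 65/(16*m) (X(m) = 2 - (70/(-55) + 65/(16*m)) = 2 - (70*(-1/55) + 65/(16*m)) = 2 - (-14/11 + 65/(16*m)) = 2 + (14/11 - 65/(16*m)) = 36/11 - 65/(16*m))
z = -8366 (z = 44 - 8410 = -8366)
z + X(-6 + 74) = -8366 + (-715 + 576*(-6 + 74))/(176*(-6 + 74)) = -8366 + (1/176)*(-715 + 576*68)/68 = -8366 + (1/176)*(1/68)*(-715 + 39168) = -8366 + (1/176)*(1/68)*38453 = -8366 + 38453/11968 = -100085835/11968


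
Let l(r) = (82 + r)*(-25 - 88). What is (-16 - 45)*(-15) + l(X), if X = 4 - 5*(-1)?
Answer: -9368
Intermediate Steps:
X = 9 (X = 4 + 5 = 9)
l(r) = -9266 - 113*r (l(r) = (82 + r)*(-113) = -9266 - 113*r)
(-16 - 45)*(-15) + l(X) = (-16 - 45)*(-15) + (-9266 - 113*9) = -61*(-15) + (-9266 - 1017) = 915 - 10283 = -9368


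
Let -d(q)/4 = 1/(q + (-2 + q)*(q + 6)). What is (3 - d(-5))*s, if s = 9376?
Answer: 75008/3 ≈ 25003.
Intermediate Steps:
d(q) = -4/(q + (-2 + q)*(6 + q)) (d(q) = -4/(q + (-2 + q)*(q + 6)) = -4/(q + (-2 + q)*(6 + q)))
(3 - d(-5))*s = (3 - (-4)/(-12 + (-5)² + 5*(-5)))*9376 = (3 - (-4)/(-12 + 25 - 25))*9376 = (3 - (-4)/(-12))*9376 = (3 - (-4)*(-1)/12)*9376 = (3 - 1*⅓)*9376 = (3 - ⅓)*9376 = (8/3)*9376 = 75008/3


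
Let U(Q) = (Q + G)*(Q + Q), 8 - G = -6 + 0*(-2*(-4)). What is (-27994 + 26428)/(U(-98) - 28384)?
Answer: 783/5960 ≈ 0.13138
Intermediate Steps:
G = 14 (G = 8 - (-6 + 0*(-2*(-4))) = 8 - (-6 + 0*8) = 8 - (-6 + 0) = 8 - 1*(-6) = 8 + 6 = 14)
U(Q) = 2*Q*(14 + Q) (U(Q) = (Q + 14)*(Q + Q) = (14 + Q)*(2*Q) = 2*Q*(14 + Q))
(-27994 + 26428)/(U(-98) - 28384) = (-27994 + 26428)/(2*(-98)*(14 - 98) - 28384) = -1566/(2*(-98)*(-84) - 28384) = -1566/(16464 - 28384) = -1566/(-11920) = -1566*(-1/11920) = 783/5960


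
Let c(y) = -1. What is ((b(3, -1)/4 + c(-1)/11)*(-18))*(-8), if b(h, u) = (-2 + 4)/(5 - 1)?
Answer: 54/11 ≈ 4.9091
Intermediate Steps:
b(h, u) = ½ (b(h, u) = 2/4 = 2*(¼) = ½)
((b(3, -1)/4 + c(-1)/11)*(-18))*(-8) = (((½)/4 - 1/11)*(-18))*(-8) = (((½)*(¼) - 1*1/11)*(-18))*(-8) = ((⅛ - 1/11)*(-18))*(-8) = ((3/88)*(-18))*(-8) = -27/44*(-8) = 54/11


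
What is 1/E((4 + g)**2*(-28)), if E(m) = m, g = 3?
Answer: -1/1372 ≈ -0.00072886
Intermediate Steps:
1/E((4 + g)**2*(-28)) = 1/((4 + 3)**2*(-28)) = 1/(7**2*(-28)) = 1/(49*(-28)) = 1/(-1372) = -1/1372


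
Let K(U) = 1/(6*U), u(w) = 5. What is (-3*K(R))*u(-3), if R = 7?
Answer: -5/14 ≈ -0.35714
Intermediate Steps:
K(U) = 1/(6*U)
(-3*K(R))*u(-3) = -1/(2*7)*5 = -3*1/42*5 = -1/14*5 = -5/14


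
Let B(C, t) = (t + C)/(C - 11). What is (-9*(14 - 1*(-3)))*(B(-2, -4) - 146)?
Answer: 289476/13 ≈ 22267.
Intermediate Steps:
B(C, t) = (C + t)/(-11 + C)
(-9*(14 - 1*(-3)))*(B(-2, -4) - 146) = (-9*(14 - 1*(-3)))*((-2 - 4)/(-11 - 2) - 146) = (-9*(14 + 3))*(-6/(-13) - 146) = (-9*17)*(-1/13*(-6) - 146) = -153*(6/13 - 146) = -153*(-1892/13) = 289476/13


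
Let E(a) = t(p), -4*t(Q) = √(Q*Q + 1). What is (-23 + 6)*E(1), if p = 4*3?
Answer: 17*√145/4 ≈ 51.177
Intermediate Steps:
p = 12
t(Q) = -√(1 + Q²)/4 (t(Q) = -√(Q*Q + 1)/4 = -√(Q² + 1)/4 = -√(1 + Q²)/4)
E(a) = -√145/4 (E(a) = -√(1 + 12²)/4 = -√(1 + 144)/4 = -√145/4)
(-23 + 6)*E(1) = (-23 + 6)*(-√145/4) = -(-17)*√145/4 = 17*√145/4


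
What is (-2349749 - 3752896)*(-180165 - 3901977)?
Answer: 24911863465590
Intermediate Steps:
(-2349749 - 3752896)*(-180165 - 3901977) = -6102645*(-4082142) = 24911863465590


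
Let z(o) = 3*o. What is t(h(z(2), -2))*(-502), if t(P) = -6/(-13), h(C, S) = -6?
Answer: -3012/13 ≈ -231.69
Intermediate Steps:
t(P) = 6/13 (t(P) = -6*(-1/13) = 6/13)
t(h(z(2), -2))*(-502) = (6/13)*(-502) = -3012/13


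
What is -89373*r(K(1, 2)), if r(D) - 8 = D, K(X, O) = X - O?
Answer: -625611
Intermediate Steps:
r(D) = 8 + D
-89373*r(K(1, 2)) = -89373*(8 + (1 - 1*2)) = -89373*(8 + (1 - 2)) = -89373*(8 - 1) = -89373*7 = -625611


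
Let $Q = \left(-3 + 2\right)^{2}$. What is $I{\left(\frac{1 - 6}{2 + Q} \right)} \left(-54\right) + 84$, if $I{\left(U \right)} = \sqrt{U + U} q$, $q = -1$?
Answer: $84 + 18 i \sqrt{30} \approx 84.0 + 98.59 i$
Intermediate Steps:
$Q = 1$ ($Q = \left(-1\right)^{2} = 1$)
$I{\left(U \right)} = - \sqrt{2} \sqrt{U}$ ($I{\left(U \right)} = \sqrt{U + U} \left(-1\right) = \sqrt{2 U} \left(-1\right) = \sqrt{2} \sqrt{U} \left(-1\right) = - \sqrt{2} \sqrt{U}$)
$I{\left(\frac{1 - 6}{2 + Q} \right)} \left(-54\right) + 84 = - \sqrt{2} \sqrt{\frac{1 - 6}{2 + 1}} \left(-54\right) + 84 = - \sqrt{2} \sqrt{- \frac{5}{3}} \left(-54\right) + 84 = - \sqrt{2} \frac{i \sqrt{15}}{3} \left(-54\right) + 84 = - \frac{i \sqrt{30}}{3} \left(-54\right) + 84 = 18 i \sqrt{30} + 84 = 84 + 18 i \sqrt{30}$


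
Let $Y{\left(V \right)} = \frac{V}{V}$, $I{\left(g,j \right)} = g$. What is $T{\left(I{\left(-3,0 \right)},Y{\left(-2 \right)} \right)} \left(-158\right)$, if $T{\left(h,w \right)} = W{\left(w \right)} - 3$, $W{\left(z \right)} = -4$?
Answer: $1106$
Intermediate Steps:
$Y{\left(V \right)} = 1$
$T{\left(h,w \right)} = -7$ ($T{\left(h,w \right)} = -4 - 3 = -7$)
$T{\left(I{\left(-3,0 \right)},Y{\left(-2 \right)} \right)} \left(-158\right) = \left(-7\right) \left(-158\right) = 1106$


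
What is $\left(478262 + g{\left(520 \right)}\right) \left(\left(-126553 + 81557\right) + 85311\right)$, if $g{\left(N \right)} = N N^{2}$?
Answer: $5687892652530$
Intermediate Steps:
$g{\left(N \right)} = N^{3}$
$\left(478262 + g{\left(520 \right)}\right) \left(\left(-126553 + 81557\right) + 85311\right) = \left(478262 + 520^{3}\right) \left(\left(-126553 + 81557\right) + 85311\right) = \left(478262 + 140608000\right) \left(-44996 + 85311\right) = 141086262 \cdot 40315 = 5687892652530$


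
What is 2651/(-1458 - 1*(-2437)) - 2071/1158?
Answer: 94759/103062 ≈ 0.91944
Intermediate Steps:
2651/(-1458 - 1*(-2437)) - 2071/1158 = 2651/(-1458 + 2437) - 2071*1/1158 = 2651/979 - 2071/1158 = 2651*(1/979) - 2071/1158 = 241/89 - 2071/1158 = 94759/103062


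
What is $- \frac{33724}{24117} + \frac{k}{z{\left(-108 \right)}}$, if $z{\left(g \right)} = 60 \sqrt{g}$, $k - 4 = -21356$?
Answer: $- \frac{33724}{24117} + \frac{2669 i \sqrt{3}}{135} \approx -1.3983 + 34.243 i$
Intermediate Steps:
$k = -21352$ ($k = 4 - 21356 = -21352$)
$- \frac{33724}{24117} + \frac{k}{z{\left(-108 \right)}} = - \frac{33724}{24117} - \frac{21352}{60 \sqrt{-108}} = \left(-33724\right) \frac{1}{24117} - \frac{21352}{60 \cdot 6 i \sqrt{3}} = - \frac{33724}{24117} - \frac{21352}{360 i \sqrt{3}} = - \frac{33724}{24117} - 21352 \left(- \frac{i \sqrt{3}}{1080}\right) = - \frac{33724}{24117} + \frac{2669 i \sqrt{3}}{135}$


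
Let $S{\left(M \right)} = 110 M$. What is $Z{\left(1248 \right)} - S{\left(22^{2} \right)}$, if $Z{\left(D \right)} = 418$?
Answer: $-52822$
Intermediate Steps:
$Z{\left(1248 \right)} - S{\left(22^{2} \right)} = 418 - 110 \cdot 22^{2} = 418 - 110 \cdot 484 = 418 - 53240 = -52822$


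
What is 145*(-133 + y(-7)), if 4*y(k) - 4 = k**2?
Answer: -69455/4 ≈ -17364.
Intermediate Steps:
y(k) = 1 + k**2/4
145*(-133 + y(-7)) = 145*(-133 + (1 + (1/4)*(-7)**2)) = 145*(-133 + (1 + (1/4)*49)) = 145*(-133 + (1 + 49/4)) = 145*(-133 + 53/4) = 145*(-479/4) = -69455/4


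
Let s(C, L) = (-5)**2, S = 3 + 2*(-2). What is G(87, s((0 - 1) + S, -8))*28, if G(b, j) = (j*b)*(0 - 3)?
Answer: -182700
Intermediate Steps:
S = -1 (S = 3 - 4 = -1)
s(C, L) = 25
G(b, j) = -3*b*j (G(b, j) = (b*j)*(-3) = -3*b*j)
G(87, s((0 - 1) + S, -8))*28 = -3*87*25*28 = -6525*28 = -182700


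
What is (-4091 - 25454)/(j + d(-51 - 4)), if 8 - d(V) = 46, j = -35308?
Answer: 29545/35346 ≈ 0.83588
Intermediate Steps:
d(V) = -38 (d(V) = 8 - 1*46 = 8 - 46 = -38)
(-4091 - 25454)/(j + d(-51 - 4)) = (-4091 - 25454)/(-35308 - 38) = -29545/(-35346) = -29545*(-1/35346) = 29545/35346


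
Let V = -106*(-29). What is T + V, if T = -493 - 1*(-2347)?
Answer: 4928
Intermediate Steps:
T = 1854 (T = -493 + 2347 = 1854)
V = 3074
T + V = 1854 + 3074 = 4928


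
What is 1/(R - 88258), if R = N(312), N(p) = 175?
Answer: -1/88083 ≈ -1.1353e-5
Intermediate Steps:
R = 175
1/(R - 88258) = 1/(175 - 88258) = 1/(-88083) = -1/88083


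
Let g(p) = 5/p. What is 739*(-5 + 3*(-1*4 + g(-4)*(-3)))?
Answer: -16997/4 ≈ -4249.3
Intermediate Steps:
739*(-5 + 3*(-1*4 + g(-4)*(-3))) = 739*(-5 + 3*(-1*4 + (5/(-4))*(-3))) = 739*(-5 + 3*(-4 + (5*(-¼))*(-3))) = 739*(-5 + 3*(-4 - 5/4*(-3))) = 739*(-5 + 3*(-4 + 15/4)) = 739*(-5 + 3*(-¼)) = 739*(-5 - ¾) = 739*(-23/4) = -16997/4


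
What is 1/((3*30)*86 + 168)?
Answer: 1/7908 ≈ 0.00012645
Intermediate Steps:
1/((3*30)*86 + 168) = 1/(90*86 + 168) = 1/(7740 + 168) = 1/7908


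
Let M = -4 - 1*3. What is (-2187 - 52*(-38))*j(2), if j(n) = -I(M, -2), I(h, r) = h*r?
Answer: 2954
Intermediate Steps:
M = -7 (M = -4 - 3 = -7)
j(n) = -14 (j(n) = -(-7)*(-2) = -1*14 = -14)
(-2187 - 52*(-38))*j(2) = (-2187 - 52*(-38))*(-14) = (-2187 - 1*(-1976))*(-14) = (-2187 + 1976)*(-14) = -211*(-14) = 2954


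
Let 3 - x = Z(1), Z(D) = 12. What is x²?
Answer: 81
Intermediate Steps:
x = -9 (x = 3 - 1*12 = 3 - 12 = -9)
x² = (-9)² = 81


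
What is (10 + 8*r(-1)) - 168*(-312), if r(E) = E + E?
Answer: 52410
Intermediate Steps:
r(E) = 2*E
(10 + 8*r(-1)) - 168*(-312) = (10 + 8*(2*(-1))) - 168*(-312) = (10 + 8*(-2)) + 52416 = (10 - 16) + 52416 = -6 + 52416 = 52410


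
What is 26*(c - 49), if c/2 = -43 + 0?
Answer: -3510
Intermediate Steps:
c = -86 (c = 2*(-43 + 0) = 2*(-43) = -86)
26*(c - 49) = 26*(-86 - 49) = 26*(-135) = -3510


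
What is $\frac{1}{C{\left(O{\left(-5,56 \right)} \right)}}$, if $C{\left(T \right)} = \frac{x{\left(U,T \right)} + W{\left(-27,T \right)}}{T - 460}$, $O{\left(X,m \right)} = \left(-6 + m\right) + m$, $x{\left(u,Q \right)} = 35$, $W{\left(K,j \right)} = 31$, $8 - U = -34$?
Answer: $- \frac{59}{11} \approx -5.3636$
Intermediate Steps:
$U = 42$ ($U = 8 - -34 = 8 + 34 = 42$)
$O{\left(X,m \right)} = -6 + 2 m$
$C{\left(T \right)} = \frac{66}{-460 + T}$ ($C{\left(T \right)} = \frac{35 + 31}{T - 460} = \frac{66}{-460 + T}$)
$\frac{1}{C{\left(O{\left(-5,56 \right)} \right)}} = \frac{1}{66 \frac{1}{-460 + \left(-6 + 2 \cdot 56\right)}} = \frac{1}{66 \frac{1}{-460 + \left(-6 + 112\right)}} = \frac{1}{66 \frac{1}{-460 + 106}} = \frac{1}{66 \frac{1}{-354}} = \frac{1}{66 \left(- \frac{1}{354}\right)} = \frac{1}{- \frac{11}{59}} = - \frac{59}{11}$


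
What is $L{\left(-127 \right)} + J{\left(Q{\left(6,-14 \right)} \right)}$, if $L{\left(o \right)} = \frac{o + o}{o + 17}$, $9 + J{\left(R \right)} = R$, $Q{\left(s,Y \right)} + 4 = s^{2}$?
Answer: $\frac{1392}{55} \approx 25.309$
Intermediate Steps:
$Q{\left(s,Y \right)} = -4 + s^{2}$
$J{\left(R \right)} = -9 + R$
$L{\left(o \right)} = \frac{2 o}{17 + o}$
$L{\left(-127 \right)} + J{\left(Q{\left(6,-14 \right)} \right)} = 2 \left(-127\right) \frac{1}{17 - 127} - \left(13 - 36\right) = 2 \left(-127\right) \frac{1}{-110} + \left(-9 + \left(-4 + 36\right)\right) = 2 \left(-127\right) \left(- \frac{1}{110}\right) + \left(-9 + 32\right) = \frac{127}{55} + 23 = \frac{1392}{55}$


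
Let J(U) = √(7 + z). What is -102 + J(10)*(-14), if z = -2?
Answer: -102 - 14*√5 ≈ -133.30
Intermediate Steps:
J(U) = √5 (J(U) = √(7 - 2) = √5)
-102 + J(10)*(-14) = -102 + √5*(-14) = -102 - 14*√5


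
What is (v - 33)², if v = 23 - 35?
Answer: 2025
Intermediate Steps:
v = -12
(v - 33)² = (-12 - 33)² = (-45)² = 2025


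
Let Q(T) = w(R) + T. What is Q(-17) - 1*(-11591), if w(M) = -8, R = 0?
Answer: 11566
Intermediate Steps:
Q(T) = -8 + T
Q(-17) - 1*(-11591) = (-8 - 17) - 1*(-11591) = -25 + 11591 = 11566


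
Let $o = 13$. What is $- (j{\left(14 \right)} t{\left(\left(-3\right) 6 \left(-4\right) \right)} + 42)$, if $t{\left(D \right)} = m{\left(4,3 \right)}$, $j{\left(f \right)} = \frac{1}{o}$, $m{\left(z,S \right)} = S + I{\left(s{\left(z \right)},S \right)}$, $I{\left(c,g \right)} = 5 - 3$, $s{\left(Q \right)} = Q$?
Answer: $- \frac{551}{13} \approx -42.385$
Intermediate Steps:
$I{\left(c,g \right)} = 2$
$m{\left(z,S \right)} = 2 + S$ ($m{\left(z,S \right)} = S + 2 = 2 + S$)
$j{\left(f \right)} = \frac{1}{13}$
$t{\left(D \right)} = 5$ ($t{\left(D \right)} = 2 + 3 = 5$)
$- (j{\left(14 \right)} t{\left(\left(-3\right) 6 \left(-4\right) \right)} + 42) = - (\frac{1}{13} \cdot 5 + 42) = - (\frac{5}{13} + 42) = \left(-1\right) \frac{551}{13} = - \frac{551}{13}$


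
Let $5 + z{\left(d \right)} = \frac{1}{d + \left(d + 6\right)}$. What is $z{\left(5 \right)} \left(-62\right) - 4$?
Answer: $\frac{2417}{8} \approx 302.13$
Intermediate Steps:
$z{\left(d \right)} = -5 + \frac{1}{6 + 2 d}$ ($z{\left(d \right)} = -5 + \frac{1}{d + \left(d + 6\right)} = -5 + \frac{1}{d + \left(6 + d\right)} = -5 + \frac{1}{6 + 2 d}$)
$z{\left(5 \right)} \left(-62\right) - 4 = \frac{-29 - 50}{2 \left(3 + 5\right)} \left(-62\right) - 4 = \frac{-29 - 50}{2 \cdot 8} \left(-62\right) - 4 = \frac{1}{2} \cdot \frac{1}{8} \left(-79\right) \left(-62\right) - 4 = \left(- \frac{79}{16}\right) \left(-62\right) - 4 = \frac{2449}{8} - 4 = \frac{2417}{8}$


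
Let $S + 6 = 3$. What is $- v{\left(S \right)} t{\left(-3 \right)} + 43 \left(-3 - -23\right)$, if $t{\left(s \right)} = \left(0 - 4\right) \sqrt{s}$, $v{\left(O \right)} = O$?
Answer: $860 - 12 i \sqrt{3} \approx 860.0 - 20.785 i$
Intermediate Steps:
$S = -3$ ($S = -6 + 3 = -3$)
$t{\left(s \right)} = - 4 \sqrt{s}$ ($t{\left(s \right)} = \left(0 - 4\right) \sqrt{s} = - 4 \sqrt{s}$)
$- v{\left(S \right)} t{\left(-3 \right)} + 43 \left(-3 - -23\right) = \left(-1\right) \left(-3\right) \left(- 4 \sqrt{-3}\right) + 43 \left(-3 - -23\right) = 3 \left(- 4 i \sqrt{3}\right) + 43 \left(-3 + 23\right) = 3 \left(- 4 i \sqrt{3}\right) + 43 \cdot 20 = - 12 i \sqrt{3} + 860 = 860 - 12 i \sqrt{3}$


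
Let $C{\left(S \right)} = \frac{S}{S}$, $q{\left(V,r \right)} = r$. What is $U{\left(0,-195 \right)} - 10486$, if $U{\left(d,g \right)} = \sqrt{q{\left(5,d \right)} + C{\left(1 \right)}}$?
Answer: $-10485$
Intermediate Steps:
$C{\left(S \right)} = 1$
$U{\left(d,g \right)} = \sqrt{1 + d}$ ($U{\left(d,g \right)} = \sqrt{d + 1} = \sqrt{1 + d}$)
$U{\left(0,-195 \right)} - 10486 = \sqrt{1 + 0} - 10486 = \sqrt{1} - 10486 = 1 - 10486 = -10485$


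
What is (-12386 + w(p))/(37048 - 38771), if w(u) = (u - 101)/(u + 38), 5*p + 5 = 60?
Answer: 607004/84427 ≈ 7.1897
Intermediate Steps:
p = 11 (p = -1 + (⅕)*60 = -1 + 12 = 11)
w(u) = (-101 + u)/(38 + u)
(-12386 + w(p))/(37048 - 38771) = (-12386 + (-101 + 11)/(38 + 11))/(37048 - 38771) = (-12386 - 90/49)/(-1723) = (-12386 + (1/49)*(-90))*(-1/1723) = (-12386 - 90/49)*(-1/1723) = -607004/49*(-1/1723) = 607004/84427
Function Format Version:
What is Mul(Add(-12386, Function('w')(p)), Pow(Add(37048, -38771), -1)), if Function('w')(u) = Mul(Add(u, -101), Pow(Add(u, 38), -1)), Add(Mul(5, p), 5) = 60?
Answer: Rational(607004, 84427) ≈ 7.1897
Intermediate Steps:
p = 11 (p = Add(-1, Mul(Rational(1, 5), 60)) = Add(-1, 12) = 11)
Function('w')(u) = Mul(Pow(Add(38, u), -1), Add(-101, u)) (Function('w')(u) = Mul(Add(-101, u), Pow(Add(38, u), -1)) = Mul(Pow(Add(38, u), -1), Add(-101, u)))
Mul(Add(-12386, Function('w')(p)), Pow(Add(37048, -38771), -1)) = Mul(Add(-12386, Mul(Pow(Add(38, 11), -1), Add(-101, 11))), Pow(Add(37048, -38771), -1)) = Mul(Add(-12386, Mul(Pow(49, -1), -90)), Pow(-1723, -1)) = Mul(Add(-12386, Mul(Rational(1, 49), -90)), Rational(-1, 1723)) = Mul(Add(-12386, Rational(-90, 49)), Rational(-1, 1723)) = Mul(Rational(-607004, 49), Rational(-1, 1723)) = Rational(607004, 84427)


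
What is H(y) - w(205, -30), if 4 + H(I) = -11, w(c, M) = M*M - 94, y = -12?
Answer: -821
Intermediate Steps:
w(c, M) = -94 + M² (w(c, M) = M² - 94 = -94 + M²)
H(I) = -15 (H(I) = -4 - 11 = -15)
H(y) - w(205, -30) = -15 - (-94 + (-30)²) = -15 - (-94 + 900) = -15 - 1*806 = -15 - 806 = -821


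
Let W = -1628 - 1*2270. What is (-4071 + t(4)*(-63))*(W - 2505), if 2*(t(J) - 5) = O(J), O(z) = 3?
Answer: 57377283/2 ≈ 2.8689e+7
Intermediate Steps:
W = -3898 (W = -1628 - 2270 = -3898)
t(J) = 13/2 (t(J) = 5 + (½)*3 = 5 + 3/2 = 13/2)
(-4071 + t(4)*(-63))*(W - 2505) = (-4071 + (13/2)*(-63))*(-3898 - 2505) = (-4071 - 819/2)*(-6403) = -8961/2*(-6403) = 57377283/2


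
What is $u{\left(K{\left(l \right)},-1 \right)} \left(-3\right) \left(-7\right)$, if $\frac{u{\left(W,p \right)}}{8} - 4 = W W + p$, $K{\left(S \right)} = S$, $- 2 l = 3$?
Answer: $882$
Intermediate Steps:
$l = - \frac{3}{2}$ ($l = \left(- \frac{1}{2}\right) 3 = - \frac{3}{2} \approx -1.5$)
$u{\left(W,p \right)} = 32 + 8 p + 8 W^{2}$ ($u{\left(W,p \right)} = 32 + 8 \left(W W + p\right) = 32 + 8 \left(W^{2} + p\right) = 32 + 8 \left(p + W^{2}\right) = 32 + \left(8 p + 8 W^{2}\right) = 32 + 8 p + 8 W^{2}$)
$u{\left(K{\left(l \right)},-1 \right)} \left(-3\right) \left(-7\right) = \left(32 + 8 \left(-1\right) + 8 \left(- \frac{3}{2}\right)^{2}\right) \left(-3\right) \left(-7\right) = \left(32 - 8 + 8 \cdot \frac{9}{4}\right) \left(-3\right) \left(-7\right) = \left(32 - 8 + 18\right) \left(-3\right) \left(-7\right) = 42 \left(-3\right) \left(-7\right) = \left(-126\right) \left(-7\right) = 882$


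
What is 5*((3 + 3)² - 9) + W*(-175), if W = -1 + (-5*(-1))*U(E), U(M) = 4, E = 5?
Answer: -3190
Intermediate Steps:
W = 19 (W = -1 - 5*(-1)*4 = -1 + 5*4 = -1 + 20 = 19)
5*((3 + 3)² - 9) + W*(-175) = 5*((3 + 3)² - 9) + 19*(-175) = 5*(6² - 9) - 3325 = 5*(36 - 9) - 3325 = 5*27 - 3325 = 135 - 3325 = -3190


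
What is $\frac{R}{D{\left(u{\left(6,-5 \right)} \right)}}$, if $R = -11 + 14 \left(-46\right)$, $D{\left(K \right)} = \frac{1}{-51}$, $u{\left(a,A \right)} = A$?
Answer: $33405$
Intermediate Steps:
$D{\left(K \right)} = - \frac{1}{51}$
$R = -655$ ($R = -11 - 644 = -655$)
$\frac{R}{D{\left(u{\left(6,-5 \right)} \right)}} = - \frac{655}{- \frac{1}{51}} = \left(-655\right) \left(-51\right) = 33405$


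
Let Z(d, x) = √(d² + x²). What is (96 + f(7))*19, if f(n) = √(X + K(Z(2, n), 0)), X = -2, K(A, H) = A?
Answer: 1824 + 19*√(-2 + √53) ≈ 1867.7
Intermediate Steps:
f(n) = √(-2 + √(4 + n²)) (f(n) = √(-2 + √(2² + n²)) = √(-2 + √(4 + n²)))
(96 + f(7))*19 = (96 + √(-2 + √(4 + 7²)))*19 = (96 + √(-2 + √(4 + 49)))*19 = (96 + √(-2 + √53))*19 = 1824 + 19*√(-2 + √53)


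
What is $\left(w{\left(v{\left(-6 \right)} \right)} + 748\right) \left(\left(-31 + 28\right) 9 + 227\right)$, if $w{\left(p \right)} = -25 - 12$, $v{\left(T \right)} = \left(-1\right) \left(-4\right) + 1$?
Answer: $142200$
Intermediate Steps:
$v{\left(T \right)} = 5$ ($v{\left(T \right)} = 4 + 1 = 5$)
$w{\left(p \right)} = -37$ ($w{\left(p \right)} = -25 - 12 = -37$)
$\left(w{\left(v{\left(-6 \right)} \right)} + 748\right) \left(\left(-31 + 28\right) 9 + 227\right) = \left(-37 + 748\right) \left(\left(-31 + 28\right) 9 + 227\right) = 711 \left(\left(-3\right) 9 + 227\right) = 711 \left(-27 + 227\right) = 711 \cdot 200 = 142200$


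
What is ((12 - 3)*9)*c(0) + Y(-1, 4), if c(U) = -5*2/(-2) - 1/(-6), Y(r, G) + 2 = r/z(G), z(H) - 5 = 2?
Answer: 5829/14 ≈ 416.36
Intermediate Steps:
z(H) = 7 (z(H) = 5 + 2 = 7)
Y(r, G) = -2 + r/7
c(U) = 31/6 (c(U) = -10*(-½) - 1*(-⅙) = 5 + ⅙ = 31/6)
((12 - 3)*9)*c(0) + Y(-1, 4) = ((12 - 3)*9)*(31/6) + (-2 + (⅐)*(-1)) = (9*9)*(31/6) + (-2 - ⅐) = 81*(31/6) - 15/7 = 837/2 - 15/7 = 5829/14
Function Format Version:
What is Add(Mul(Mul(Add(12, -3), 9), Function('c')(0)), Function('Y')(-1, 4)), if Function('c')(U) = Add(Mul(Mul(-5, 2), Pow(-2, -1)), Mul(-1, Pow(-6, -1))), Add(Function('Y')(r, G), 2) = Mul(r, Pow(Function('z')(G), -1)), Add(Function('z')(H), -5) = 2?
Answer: Rational(5829, 14) ≈ 416.36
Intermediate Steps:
Function('z')(H) = 7 (Function('z')(H) = Add(5, 2) = 7)
Function('Y')(r, G) = Add(-2, Mul(Rational(1, 7), r)) (Function('Y')(r, G) = Add(-2, Mul(r, Pow(7, -1))) = Add(-2, Mul(r, Rational(1, 7))) = Add(-2, Mul(Rational(1, 7), r)))
Function('c')(U) = Rational(31, 6) (Function('c')(U) = Add(Mul(-10, Rational(-1, 2)), Mul(-1, Rational(-1, 6))) = Add(5, Rational(1, 6)) = Rational(31, 6))
Add(Mul(Mul(Add(12, -3), 9), Function('c')(0)), Function('Y')(-1, 4)) = Add(Mul(Mul(Add(12, -3), 9), Rational(31, 6)), Add(-2, Mul(Rational(1, 7), -1))) = Add(Mul(Mul(9, 9), Rational(31, 6)), Add(-2, Rational(-1, 7))) = Add(Mul(81, Rational(31, 6)), Rational(-15, 7)) = Add(Rational(837, 2), Rational(-15, 7)) = Rational(5829, 14)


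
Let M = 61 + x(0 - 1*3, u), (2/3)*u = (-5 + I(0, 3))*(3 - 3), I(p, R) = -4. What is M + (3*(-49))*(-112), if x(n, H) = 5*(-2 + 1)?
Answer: 16520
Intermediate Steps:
u = 0 (u = 3*((-5 - 4)*(3 - 3))/2 = 3*(-9*0)/2 = (3/2)*0 = 0)
x(n, H) = -5 (x(n, H) = 5*(-1) = -5)
M = 56 (M = 61 - 5 = 56)
M + (3*(-49))*(-112) = 56 + (3*(-49))*(-112) = 56 - 147*(-112) = 56 + 16464 = 16520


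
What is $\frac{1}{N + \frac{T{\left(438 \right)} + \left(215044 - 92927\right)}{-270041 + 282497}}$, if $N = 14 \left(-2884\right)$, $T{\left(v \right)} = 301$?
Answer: $- \frac{692}{27933391} \approx -2.4773 \cdot 10^{-5}$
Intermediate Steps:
$N = -40376$
$\frac{1}{N + \frac{T{\left(438 \right)} + \left(215044 - 92927\right)}{-270041 + 282497}} = \frac{1}{-40376 + \frac{301 + \left(215044 - 92927\right)}{-270041 + 282497}} = \frac{1}{-40376 + \frac{301 + 122117}{12456}} = \frac{1}{-40376 + 122418 \cdot \frac{1}{12456}} = \frac{1}{-40376 + \frac{6801}{692}} = \frac{1}{- \frac{27933391}{692}} = - \frac{692}{27933391}$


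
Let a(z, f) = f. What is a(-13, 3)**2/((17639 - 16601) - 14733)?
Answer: -3/4565 ≈ -0.00065717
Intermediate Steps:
a(-13, 3)**2/((17639 - 16601) - 14733) = 3**2/((17639 - 16601) - 14733) = 9/(1038 - 14733) = 9/(-13695) = 9*(-1/13695) = -3/4565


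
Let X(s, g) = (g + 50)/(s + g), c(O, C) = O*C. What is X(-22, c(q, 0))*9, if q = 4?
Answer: -225/11 ≈ -20.455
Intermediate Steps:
c(O, C) = C*O
X(s, g) = (50 + g)/(g + s)
X(-22, c(q, 0))*9 = ((50 + 0*4)/(0*4 - 22))*9 = ((50 + 0)/(0 - 22))*9 = (50/(-22))*9 = -1/22*50*9 = -25/11*9 = -225/11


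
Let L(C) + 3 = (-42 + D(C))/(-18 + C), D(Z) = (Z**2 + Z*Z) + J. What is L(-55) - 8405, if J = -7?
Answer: -619785/73 ≈ -8490.2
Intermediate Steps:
D(Z) = -7 + 2*Z**2 (D(Z) = (Z**2 + Z*Z) - 7 = (Z**2 + Z**2) - 7 = 2*Z**2 - 7 = -7 + 2*Z**2)
L(C) = -3 + (-49 + 2*C**2)/(-18 + C) (L(C) = -3 + (-42 + (-7 + 2*C**2))/(-18 + C) = -3 + (-49 + 2*C**2)/(-18 + C))
L(-55) - 8405 = (5 - 3*(-55) + 2*(-55)**2)/(-18 - 55) - 8405 = (5 + 165 + 2*3025)/(-73) - 8405 = -(5 + 165 + 6050)/73 - 8405 = -1/73*6220 - 8405 = -6220/73 - 8405 = -619785/73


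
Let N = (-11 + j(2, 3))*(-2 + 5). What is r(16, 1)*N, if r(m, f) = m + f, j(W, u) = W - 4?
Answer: -663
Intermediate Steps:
j(W, u) = -4 + W
N = -39 (N = (-11 + (-4 + 2))*(-2 + 5) = (-11 - 2)*3 = -13*3 = -39)
r(m, f) = f + m
r(16, 1)*N = (1 + 16)*(-39) = 17*(-39) = -663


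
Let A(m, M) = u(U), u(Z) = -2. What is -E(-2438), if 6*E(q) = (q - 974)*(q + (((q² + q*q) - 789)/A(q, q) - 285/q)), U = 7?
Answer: -4121716881440/1219 ≈ -3.3812e+9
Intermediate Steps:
A(m, M) = -2
E(q) = (-974 + q)*(789/2 + q - q² - 285/q)/6 (E(q) = ((q - 974)*(q + (((q² + q*q) - 789)/(-2) - 285/q)))/6 = ((-974 + q)*(q + (((q² + q²) - 789)*(-½) - 285/q)))/6 = ((-974 + q)*(q + ((2*q² - 789)*(-½) - 285/q)))/6 = ((-974 + q)*(q + ((-789 + 2*q²)*(-½) - 285/q)))/6 = ((-974 + q)*(q + ((789/2 - q²) - 285/q)))/6 = ((-974 + q)*(q + (789/2 - q² - 285/q)))/6 = ((-974 + q)*(789/2 + q - q² - 285/q))/6 = (-974 + q)*(789/2 + q - q² - 285/q)/6)
-E(-2438) = -(-64088 + 46265/(-2438) - 1159/12*(-2438) - ⅙*(-2438)³ + (325/2)*(-2438)²) = -(-64088 + 46265*(-1/2438) + 1412821/6 - ⅙*(-14491091672) + (325/2)*5943844) = -(-64088 - 46265/2438 + 1412821/6 + 7245545836/3 + 965874650) = -1*4121716881440/1219 = -4121716881440/1219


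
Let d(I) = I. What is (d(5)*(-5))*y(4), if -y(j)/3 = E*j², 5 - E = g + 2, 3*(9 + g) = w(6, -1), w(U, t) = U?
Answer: 12000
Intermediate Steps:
g = -7 (g = -9 + (⅓)*6 = -9 + 2 = -7)
E = 10 (E = 5 - (-7 + 2) = 5 - 1*(-5) = 5 + 5 = 10)
y(j) = -30*j²
(d(5)*(-5))*y(4) = (5*(-5))*(-30*4²) = -(-750)*16 = -25*(-480) = 12000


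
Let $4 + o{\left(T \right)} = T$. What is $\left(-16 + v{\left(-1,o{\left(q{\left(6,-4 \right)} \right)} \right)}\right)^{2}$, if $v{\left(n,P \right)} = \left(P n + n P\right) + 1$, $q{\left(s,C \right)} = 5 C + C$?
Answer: $1681$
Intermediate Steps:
$q{\left(s,C \right)} = 6 C$
$o{\left(T \right)} = -4 + T$
$v{\left(n,P \right)} = 1 + 2 P n$ ($v{\left(n,P \right)} = \left(P n + P n\right) + 1 = 2 P n + 1 = 1 + 2 P n$)
$\left(-16 + v{\left(-1,o{\left(q{\left(6,-4 \right)} \right)} \right)}\right)^{2} = \left(-16 + \left(1 + 2 \left(-4 + 6 \left(-4\right)\right) \left(-1\right)\right)\right)^{2} = \left(-16 + \left(1 + 2 \left(-4 - 24\right) \left(-1\right)\right)\right)^{2} = \left(-16 + \left(1 + 2 \left(-28\right) \left(-1\right)\right)\right)^{2} = \left(-16 + \left(1 + 56\right)\right)^{2} = \left(-16 + 57\right)^{2} = 41^{2} = 1681$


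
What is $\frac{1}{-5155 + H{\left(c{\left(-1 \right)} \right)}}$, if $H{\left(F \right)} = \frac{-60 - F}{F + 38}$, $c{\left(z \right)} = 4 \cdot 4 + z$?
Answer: $- \frac{53}{273290} \approx -0.00019393$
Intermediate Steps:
$c{\left(z \right)} = 16 + z$
$H{\left(F \right)} = \frac{-60 - F}{38 + F}$
$\frac{1}{-5155 + H{\left(c{\left(-1 \right)} \right)}} = \frac{1}{-5155 + \frac{-60 - \left(16 - 1\right)}{38 + \left(16 - 1\right)}} = \frac{1}{-5155 + \frac{-60 - 15}{38 + 15}} = \frac{1}{-5155 + \frac{-60 - 15}{53}} = \frac{1}{-5155 + \frac{1}{53} \left(-75\right)} = \frac{1}{-5155 - \frac{75}{53}} = \frac{1}{- \frac{273290}{53}} = - \frac{53}{273290}$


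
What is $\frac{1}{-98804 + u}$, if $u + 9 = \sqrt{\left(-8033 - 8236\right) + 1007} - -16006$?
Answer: $- \frac{82807}{6857014511} - \frac{i \sqrt{15262}}{6857014511} \approx -1.2076 \cdot 10^{-5} - 1.8017 \cdot 10^{-8} i$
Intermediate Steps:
$u = 15997 + i \sqrt{15262}$ ($u = -9 + \left(\sqrt{\left(-8033 - 8236\right) + 1007} - -16006\right) = -9 + \left(\sqrt{\left(-8033 - 8236\right) + 1007} + 16006\right) = -9 + \left(\sqrt{-16269 + 1007} + 16006\right) = -9 + \left(\sqrt{-15262} + 16006\right) = -9 + \left(i \sqrt{15262} + 16006\right) = -9 + \left(16006 + i \sqrt{15262}\right) = 15997 + i \sqrt{15262} \approx 15997.0 + 123.54 i$)
$\frac{1}{-98804 + u} = \frac{1}{-98804 + \left(15997 + i \sqrt{15262}\right)} = \frac{1}{-82807 + i \sqrt{15262}}$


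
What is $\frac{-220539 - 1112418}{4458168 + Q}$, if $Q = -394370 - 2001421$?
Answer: $- \frac{444319}{687459} \approx -0.64632$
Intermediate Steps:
$Q = -2395791$ ($Q = -394370 - 2001421 = -2395791$)
$\frac{-220539 - 1112418}{4458168 + Q} = \frac{-220539 - 1112418}{4458168 - 2395791} = - \frac{1332957}{2062377} = \left(-1332957\right) \frac{1}{2062377} = - \frac{444319}{687459}$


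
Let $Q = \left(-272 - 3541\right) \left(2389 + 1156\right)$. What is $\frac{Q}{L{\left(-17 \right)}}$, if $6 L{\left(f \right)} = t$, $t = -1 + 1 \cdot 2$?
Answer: $-81102510$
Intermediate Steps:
$t = 1$ ($t = -1 + 2 = 1$)
$Q = -13517085$ ($Q = \left(-3813\right) 3545 = -13517085$)
$L{\left(f \right)} = \frac{1}{6}$ ($L{\left(f \right)} = \frac{1}{6} \cdot 1 = \frac{1}{6}$)
$\frac{Q}{L{\left(-17 \right)}} = - 13517085 \frac{1}{\frac{1}{6}} = \left(-13517085\right) 6 = -81102510$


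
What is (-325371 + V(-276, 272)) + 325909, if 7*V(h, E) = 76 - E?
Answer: 510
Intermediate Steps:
V(h, E) = 76/7 - E/7 (V(h, E) = (76 - E)/7 = 76/7 - E/7)
(-325371 + V(-276, 272)) + 325909 = (-325371 + (76/7 - ⅐*272)) + 325909 = (-325371 + (76/7 - 272/7)) + 325909 = (-325371 - 28) + 325909 = -325399 + 325909 = 510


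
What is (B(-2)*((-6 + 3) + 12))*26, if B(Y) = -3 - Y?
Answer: -234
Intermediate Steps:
(B(-2)*((-6 + 3) + 12))*26 = ((-3 - 1*(-2))*((-6 + 3) + 12))*26 = ((-3 + 2)*(-3 + 12))*26 = -1*9*26 = -9*26 = -234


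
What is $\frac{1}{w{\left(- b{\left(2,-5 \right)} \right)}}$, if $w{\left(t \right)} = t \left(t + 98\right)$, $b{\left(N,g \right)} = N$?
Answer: $- \frac{1}{192} \approx -0.0052083$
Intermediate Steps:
$w{\left(t \right)} = t \left(98 + t\right)$
$\frac{1}{w{\left(- b{\left(2,-5 \right)} \right)}} = \frac{1}{\left(-1\right) 2 \left(98 - 2\right)} = \frac{1}{\left(-2\right) \left(98 - 2\right)} = \frac{1}{\left(-2\right) 96} = \frac{1}{-192} = - \frac{1}{192}$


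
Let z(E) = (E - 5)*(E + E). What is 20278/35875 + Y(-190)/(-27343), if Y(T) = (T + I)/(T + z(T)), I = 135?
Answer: 8196048129453/14500109107750 ≈ 0.56524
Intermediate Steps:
z(E) = 2*E*(-5 + E) (z(E) = (-5 + E)*(2*E) = 2*E*(-5 + E))
Y(T) = (135 + T)/(T + 2*T*(-5 + T)) (Y(T) = (T + 135)/(T + 2*T*(-5 + T)) = (135 + T)/(T + 2*T*(-5 + T)))
20278/35875 + Y(-190)/(-27343) = 20278/35875 + ((135 - 190)/((-190)*(-9 + 2*(-190))))/(-27343) = 20278*(1/35875) - 1/190*(-55)/(-9 - 380)*(-1/27343) = 20278/35875 - 1/190*(-55)/(-389)*(-1/27343) = 20278/35875 - 1/190*(-1/389)*(-55)*(-1/27343) = 20278/35875 - 11/14782*(-1/27343) = 20278/35875 + 11/404184226 = 8196048129453/14500109107750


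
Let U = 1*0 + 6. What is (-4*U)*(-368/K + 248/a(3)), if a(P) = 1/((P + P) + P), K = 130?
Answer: -3477504/65 ≈ -53500.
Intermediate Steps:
U = 6 (U = 0 + 6 = 6)
a(P) = 1/(3*P) (a(P) = 1/(2*P + P) = 1/(3*P))
(-4*U)*(-368/K + 248/a(3)) = (-4*6)*(-368/130 + 248/(((⅓)/3))) = -24*(-368*1/130 + 248/(((⅓)*(⅓)))) = -24*(-184/65 + 248/(⅑)) = -24*(-184/65 + 248*9) = -24*(-184/65 + 2232) = -24*144896/65 = -3477504/65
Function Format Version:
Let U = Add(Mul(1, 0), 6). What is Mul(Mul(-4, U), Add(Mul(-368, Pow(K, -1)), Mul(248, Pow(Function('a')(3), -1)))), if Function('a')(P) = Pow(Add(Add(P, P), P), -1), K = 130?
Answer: Rational(-3477504, 65) ≈ -53500.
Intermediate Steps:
U = 6 (U = Add(0, 6) = 6)
Function('a')(P) = Mul(Rational(1, 3), Pow(P, -1)) (Function('a')(P) = Pow(Add(Mul(2, P), P), -1) = Pow(Mul(3, P), -1) = Mul(Rational(1, 3), Pow(P, -1)))
Mul(Mul(-4, U), Add(Mul(-368, Pow(K, -1)), Mul(248, Pow(Function('a')(3), -1)))) = Mul(Mul(-4, 6), Add(Mul(-368, Pow(130, -1)), Mul(248, Pow(Mul(Rational(1, 3), Pow(3, -1)), -1)))) = Mul(-24, Add(Mul(-368, Rational(1, 130)), Mul(248, Pow(Mul(Rational(1, 3), Rational(1, 3)), -1)))) = Mul(-24, Add(Rational(-184, 65), Mul(248, Pow(Rational(1, 9), -1)))) = Mul(-24, Add(Rational(-184, 65), Mul(248, 9))) = Mul(-24, Add(Rational(-184, 65), 2232)) = Mul(-24, Rational(144896, 65)) = Rational(-3477504, 65)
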